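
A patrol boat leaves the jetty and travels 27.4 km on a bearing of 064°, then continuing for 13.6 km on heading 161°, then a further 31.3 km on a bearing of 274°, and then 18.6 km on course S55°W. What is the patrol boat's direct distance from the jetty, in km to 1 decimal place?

19.7 km

Leg 1 (064°, 27.4 km): east 27.4 sin 64° = 24.63, north 27.4 cos 64° = 12.01
Leg 2 (161°, 13.6 km): east 13.6 sin 161° = 4.43, north 13.6 cos 161° = -12.86
Leg 3 (274°, 31.3 km): east 31.3 sin 274° = -31.22, north 31.3 cos 274° = 2.18
Leg 4 (S55°W, 18.6 km): east 18.6 sin 235° = -15.24, north 18.6 cos 235° = -10.67
Net: -17.41 east, -9.33 north. Distance = √((-17.41)² + (-9.33)²) = 19.750 km.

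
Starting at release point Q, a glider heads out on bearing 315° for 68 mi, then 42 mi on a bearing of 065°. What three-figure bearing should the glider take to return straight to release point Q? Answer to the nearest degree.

Leg 1 (315°, 68 mi): east 68 sin 315° = -48.08, north 68 cos 315° = 48.08
Leg 2 (065°, 42 mi): east 42 sin 65° = 38.06, north 42 cos 65° = 17.75
Net displacement: -10.02 east, 65.83 north. Direction back to start is (10.02, -65.83): bearing = atan2(10.02, -65.83) mod 360° = 171.35° ≈ 171°.

171°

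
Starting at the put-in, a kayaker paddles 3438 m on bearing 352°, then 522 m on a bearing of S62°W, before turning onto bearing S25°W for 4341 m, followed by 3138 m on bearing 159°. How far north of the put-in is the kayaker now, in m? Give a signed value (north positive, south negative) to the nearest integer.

-3704 m

Leg 1 (352°, 3438 m): east 3438 sin 352° = -478.48, north 3438 cos 352° = 3404.54
Leg 2 (S62°W, 522 m): east 522 sin 242° = -460.90, north 522 cos 242° = -245.06
Leg 3 (S25°W, 4341 m): east 4341 sin 205° = -1834.59, north 4341 cos 205° = -3934.28
Leg 4 (159°, 3138 m): east 3138 sin 159° = 1124.56, north 3138 cos 159° = -2929.58
Net north component: -3704.38 m.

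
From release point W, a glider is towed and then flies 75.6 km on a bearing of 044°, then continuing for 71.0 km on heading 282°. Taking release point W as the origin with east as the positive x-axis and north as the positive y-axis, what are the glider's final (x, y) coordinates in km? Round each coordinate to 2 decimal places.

Leg 1 (044°, 75.6 km): east 75.6 sin 44° = 52.52, north 75.6 cos 44° = 54.38
Leg 2 (282°, 71.0 km): east 71.0 sin 282° = -69.45, north 71.0 cos 282° = 14.76
Summing: -16.93 km east, 69.14 km north → (-16.93, 69.14).

(-16.93, 69.14)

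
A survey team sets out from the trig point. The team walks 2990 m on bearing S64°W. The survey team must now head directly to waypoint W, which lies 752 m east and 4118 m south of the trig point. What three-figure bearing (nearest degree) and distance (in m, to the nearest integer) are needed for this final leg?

129°, 4440 m

Leg 1 (S64°W, 2990 m): east 2990 sin 244° = -2687.39, north 2990 cos 244° = -1310.73
Current position: (-2687.39, -1310.73). Target: (752, -4118). Remaining: Δeast = 3439.39, Δnorth = -2807.27.
Bearing = atan2(3439.39, -2807.27) mod 360° = 129.22°; distance = √((3439.39)² + (-2807.27)²) = 4439.617 m.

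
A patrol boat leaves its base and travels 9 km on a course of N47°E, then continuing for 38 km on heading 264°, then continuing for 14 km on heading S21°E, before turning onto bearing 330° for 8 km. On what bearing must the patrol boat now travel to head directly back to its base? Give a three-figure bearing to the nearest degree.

Leg 1 (N47°E, 9 km): east 9 sin 47° = 6.58, north 9 cos 47° = 6.14
Leg 2 (264°, 38 km): east 38 sin 264° = -37.79, north 38 cos 264° = -3.97
Leg 3 (S21°E, 14 km): east 14 sin 159° = 5.02, north 14 cos 159° = -13.07
Leg 4 (330°, 8 km): east 8 sin 330° = -4.00, north 8 cos 330° = 6.93
Net displacement: -30.19 east, -3.98 north. Direction back to start is (30.19, 3.98): bearing = atan2(30.19, 3.98) mod 360° = 82.50° ≈ 082°.

082°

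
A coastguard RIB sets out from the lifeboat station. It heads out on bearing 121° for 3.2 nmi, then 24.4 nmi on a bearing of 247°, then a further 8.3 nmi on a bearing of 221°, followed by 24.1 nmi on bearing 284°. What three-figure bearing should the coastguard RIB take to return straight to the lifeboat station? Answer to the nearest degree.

Leg 1 (121°, 3.2 nmi): east 3.2 sin 121° = 2.74, north 3.2 cos 121° = -1.65
Leg 2 (247°, 24.4 nmi): east 24.4 sin 247° = -22.46, north 24.4 cos 247° = -9.53
Leg 3 (221°, 8.3 nmi): east 8.3 sin 221° = -5.45, north 8.3 cos 221° = -6.26
Leg 4 (284°, 24.1 nmi): east 24.1 sin 284° = -23.38, north 24.1 cos 284° = 5.83
Net displacement: -48.55 east, -11.62 north. Direction back to start is (48.55, 11.62): bearing = atan2(48.55, 11.62) mod 360° = 76.54° ≈ 077°.

077°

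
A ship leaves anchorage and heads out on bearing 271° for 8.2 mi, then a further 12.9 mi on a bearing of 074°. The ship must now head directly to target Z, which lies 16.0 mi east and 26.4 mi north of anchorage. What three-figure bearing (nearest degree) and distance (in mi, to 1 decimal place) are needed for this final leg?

Leg 1 (271°, 8.2 mi): east 8.2 sin 271° = -8.20, north 8.2 cos 271° = 0.14
Leg 2 (074°, 12.9 mi): east 12.9 sin 74° = 12.40, north 12.9 cos 74° = 3.56
Current position: (4.20, 3.70). Target: (16.0, 26.4). Remaining: Δeast = 11.80, Δnorth = 22.70.
Bearing = atan2(11.80, 22.70) mod 360° = 27.46°; distance = √((11.80)² + (22.70)²) = 25.584 mi.

027°, 25.6 mi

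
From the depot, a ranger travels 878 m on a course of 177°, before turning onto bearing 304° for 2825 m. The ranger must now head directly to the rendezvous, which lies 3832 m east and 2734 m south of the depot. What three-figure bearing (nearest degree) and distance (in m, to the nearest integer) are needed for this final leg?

119°, 7026 m

Leg 1 (177°, 878 m): east 878 sin 177° = 45.95, north 878 cos 177° = -876.80
Leg 2 (304°, 2825 m): east 2825 sin 304° = -2342.03, north 2825 cos 304° = 1579.72
Current position: (-2296.08, 702.92). Target: (3832, -2734). Remaining: Δeast = 6128.08, Δnorth = -3436.92.
Bearing = atan2(6128.08, -3436.92) mod 360° = 119.29°; distance = √((6128.08)² + (-3436.92)²) = 7026.081 m.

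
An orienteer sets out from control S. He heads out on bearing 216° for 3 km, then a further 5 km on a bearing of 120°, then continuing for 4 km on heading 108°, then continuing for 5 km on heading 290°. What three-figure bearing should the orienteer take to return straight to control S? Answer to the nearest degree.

Leg 1 (216°, 3 km): east 3 sin 216° = -1.76, north 3 cos 216° = -2.43
Leg 2 (120°, 5 km): east 5 sin 120° = 4.33, north 5 cos 120° = -2.50
Leg 3 (108°, 4 km): east 4 sin 108° = 3.80, north 4 cos 108° = -1.24
Leg 4 (290°, 5 km): east 5 sin 290° = -4.70, north 5 cos 290° = 1.71
Net displacement: 1.67 east, -4.45 north. Direction back to start is (-1.67, 4.45): bearing = atan2(-1.67, 4.45) mod 360° = 339.41° ≈ 339°.

339°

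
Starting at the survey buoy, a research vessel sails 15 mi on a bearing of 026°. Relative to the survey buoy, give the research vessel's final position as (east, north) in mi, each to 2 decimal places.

(6.58, 13.48)

Leg 1 (026°, 15 mi): east 15 sin 26° = 6.58, north 15 cos 26° = 13.48
Summing: 6.58 mi east, 13.48 mi north → (6.58, 13.48).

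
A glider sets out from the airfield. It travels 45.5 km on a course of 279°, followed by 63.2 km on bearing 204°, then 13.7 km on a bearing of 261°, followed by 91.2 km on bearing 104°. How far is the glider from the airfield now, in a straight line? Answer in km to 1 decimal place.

74.9 km

Leg 1 (279°, 45.5 km): east 45.5 sin 279° = -44.94, north 45.5 cos 279° = 7.12
Leg 2 (204°, 63.2 km): east 63.2 sin 204° = -25.71, north 63.2 cos 204° = -57.74
Leg 3 (261°, 13.7 km): east 13.7 sin 261° = -13.53, north 13.7 cos 261° = -2.14
Leg 4 (104°, 91.2 km): east 91.2 sin 104° = 88.49, north 91.2 cos 104° = -22.06
Net: 4.31 east, -74.82 north. Distance = √((4.31)² + (-74.82)²) = 74.949 km.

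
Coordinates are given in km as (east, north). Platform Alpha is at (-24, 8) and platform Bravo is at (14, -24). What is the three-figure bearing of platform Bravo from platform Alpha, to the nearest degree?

130°

Δeast = 14 − -24 = 38.00; Δnorth = -24 − 8 = -32.00.
Bearing = atan2(Δeast, Δnorth) mod 360° = 130.10° ≈ 130°.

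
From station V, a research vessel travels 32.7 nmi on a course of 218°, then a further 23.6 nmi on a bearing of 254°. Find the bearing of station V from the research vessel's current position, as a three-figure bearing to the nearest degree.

053°

Leg 1 (218°, 32.7 nmi): east 32.7 sin 218° = -20.13, north 32.7 cos 218° = -25.77
Leg 2 (254°, 23.6 nmi): east 23.6 sin 254° = -22.69, north 23.6 cos 254° = -6.51
Net displacement: -42.82 east, -32.27 north. Direction back to start is (42.82, 32.27): bearing = atan2(42.82, 32.27) mod 360° = 52.99° ≈ 053°.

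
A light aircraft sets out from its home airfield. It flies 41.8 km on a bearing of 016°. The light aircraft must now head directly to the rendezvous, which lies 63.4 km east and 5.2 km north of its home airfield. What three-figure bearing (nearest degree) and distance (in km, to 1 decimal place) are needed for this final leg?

Leg 1 (016°, 41.8 km): east 41.8 sin 16° = 11.52, north 41.8 cos 16° = 40.18
Current position: (11.52, 40.18). Target: (63.4, 5.2). Remaining: Δeast = 51.88, Δnorth = -34.98.
Bearing = atan2(51.88, -34.98) mod 360° = 123.99°; distance = √((51.88)² + (-34.98)²) = 62.570 km.

124°, 62.6 km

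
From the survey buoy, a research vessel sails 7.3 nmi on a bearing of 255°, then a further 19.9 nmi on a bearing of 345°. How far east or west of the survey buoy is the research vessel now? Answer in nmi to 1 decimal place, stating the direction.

Leg 1 (255°, 7.3 nmi): east 7.3 sin 255° = -7.05, north 7.3 cos 255° = -1.89
Leg 2 (345°, 19.9 nmi): east 19.9 sin 345° = -5.15, north 19.9 cos 345° = 19.22
Net east component: -12.20 nmi.

12.2 nmi west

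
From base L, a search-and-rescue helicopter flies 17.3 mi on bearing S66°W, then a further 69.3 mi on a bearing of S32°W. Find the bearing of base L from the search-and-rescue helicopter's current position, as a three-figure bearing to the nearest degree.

039°

Leg 1 (S66°W, 17.3 mi): east 17.3 sin 246° = -15.80, north 17.3 cos 246° = -7.04
Leg 2 (S32°W, 69.3 mi): east 69.3 sin 212° = -36.72, north 69.3 cos 212° = -58.77
Net displacement: -52.53 east, -65.81 north. Direction back to start is (52.53, 65.81): bearing = atan2(52.53, 65.81) mod 360° = 38.60° ≈ 039°.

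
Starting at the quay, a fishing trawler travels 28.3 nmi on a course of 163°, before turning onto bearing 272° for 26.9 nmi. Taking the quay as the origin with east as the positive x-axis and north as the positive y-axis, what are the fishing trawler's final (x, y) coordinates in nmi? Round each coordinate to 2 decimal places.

Leg 1 (163°, 28.3 nmi): east 28.3 sin 163° = 8.27, north 28.3 cos 163° = -27.06
Leg 2 (272°, 26.9 nmi): east 26.9 sin 272° = -26.88, north 26.9 cos 272° = 0.94
Summing: -18.61 nmi east, -26.12 nmi north → (-18.61, -26.12).

(-18.61, -26.12)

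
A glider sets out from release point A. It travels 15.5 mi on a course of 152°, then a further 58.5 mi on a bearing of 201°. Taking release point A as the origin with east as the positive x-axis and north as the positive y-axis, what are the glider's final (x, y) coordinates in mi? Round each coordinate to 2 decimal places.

(-13.69, -68.30)

Leg 1 (152°, 15.5 mi): east 15.5 sin 152° = 7.28, north 15.5 cos 152° = -13.69
Leg 2 (201°, 58.5 mi): east 58.5 sin 201° = -20.96, north 58.5 cos 201° = -54.61
Summing: -13.69 mi east, -68.30 mi north → (-13.69, -68.30).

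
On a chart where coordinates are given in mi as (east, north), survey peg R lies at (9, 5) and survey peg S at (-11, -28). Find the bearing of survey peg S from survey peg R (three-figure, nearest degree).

211°

Δeast = -11 − 9 = -20.00; Δnorth = -28 − 5 = -33.00.
Bearing = atan2(Δeast, Δnorth) mod 360° = 211.22° ≈ 211°.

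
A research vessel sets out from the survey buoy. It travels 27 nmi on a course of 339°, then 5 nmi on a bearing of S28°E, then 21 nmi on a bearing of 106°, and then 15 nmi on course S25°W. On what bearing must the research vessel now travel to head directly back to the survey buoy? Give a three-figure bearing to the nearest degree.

Leg 1 (339°, 27 nmi): east 27 sin 339° = -9.68, north 27 cos 339° = 25.21
Leg 2 (S28°E, 5 nmi): east 5 sin 152° = 2.35, north 5 cos 152° = -4.41
Leg 3 (106°, 21 nmi): east 21 sin 106° = 20.19, north 21 cos 106° = -5.79
Leg 4 (S25°W, 15 nmi): east 15 sin 205° = -6.34, north 15 cos 205° = -13.59
Net displacement: 6.52 east, 1.41 north. Direction back to start is (-6.52, -1.41): bearing = atan2(-6.52, -1.41) mod 360° = 257.80° ≈ 258°.

258°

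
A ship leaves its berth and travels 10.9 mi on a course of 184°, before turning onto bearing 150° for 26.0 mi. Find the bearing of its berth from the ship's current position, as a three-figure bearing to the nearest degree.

Leg 1 (184°, 10.9 mi): east 10.9 sin 184° = -0.76, north 10.9 cos 184° = -10.87
Leg 2 (150°, 26.0 mi): east 26.0 sin 150° = 13.00, north 26.0 cos 150° = -22.52
Net displacement: 12.24 east, -33.39 north. Direction back to start is (-12.24, 33.39): bearing = atan2(-12.24, 33.39) mod 360° = 339.87° ≈ 340°.

340°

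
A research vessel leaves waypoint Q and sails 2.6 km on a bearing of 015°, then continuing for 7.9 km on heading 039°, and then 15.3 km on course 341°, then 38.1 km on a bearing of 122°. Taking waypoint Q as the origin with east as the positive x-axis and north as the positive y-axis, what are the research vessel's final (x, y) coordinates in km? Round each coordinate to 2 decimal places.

(32.97, 2.93)

Leg 1 (015°, 2.6 km): east 2.6 sin 15° = 0.67, north 2.6 cos 15° = 2.51
Leg 2 (039°, 7.9 km): east 7.9 sin 39° = 4.97, north 7.9 cos 39° = 6.14
Leg 3 (341°, 15.3 km): east 15.3 sin 341° = -4.98, north 15.3 cos 341° = 14.47
Leg 4 (122°, 38.1 km): east 38.1 sin 122° = 32.31, north 38.1 cos 122° = -20.19
Summing: 32.97 km east, 2.93 km north → (32.97, 2.93).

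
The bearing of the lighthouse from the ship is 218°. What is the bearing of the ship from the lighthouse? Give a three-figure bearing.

038°

Back-bearing = 218° − 180° = 038°.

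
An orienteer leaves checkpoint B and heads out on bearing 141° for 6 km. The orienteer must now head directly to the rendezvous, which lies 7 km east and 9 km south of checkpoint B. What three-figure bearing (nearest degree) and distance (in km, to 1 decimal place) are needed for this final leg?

Leg 1 (141°, 6 km): east 6 sin 141° = 3.78, north 6 cos 141° = -4.66
Current position: (3.78, -4.66). Target: (7, -9). Remaining: Δeast = 3.22, Δnorth = -4.34.
Bearing = atan2(3.22, -4.34) mod 360° = 143.37°; distance = √((3.22)² + (-4.34)²) = 5.404 km.

143°, 5.4 km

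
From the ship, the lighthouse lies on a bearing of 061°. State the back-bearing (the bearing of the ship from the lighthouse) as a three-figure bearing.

241°

Back-bearing = 061° + 180° = 241°.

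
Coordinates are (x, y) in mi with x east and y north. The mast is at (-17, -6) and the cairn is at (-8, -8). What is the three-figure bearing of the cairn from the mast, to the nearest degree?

Δeast = -8 − -17 = 9.00; Δnorth = -8 − -6 = -2.00.
Bearing = atan2(Δeast, Δnorth) mod 360° = 102.53° ≈ 103°.

103°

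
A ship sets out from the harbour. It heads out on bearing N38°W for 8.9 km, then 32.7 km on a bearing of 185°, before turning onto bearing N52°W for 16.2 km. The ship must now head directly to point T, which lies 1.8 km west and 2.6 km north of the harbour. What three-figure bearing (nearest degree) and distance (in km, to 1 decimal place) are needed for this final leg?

Leg 1 (N38°W, 8.9 km): east 8.9 sin 322° = -5.48, north 8.9 cos 322° = 7.01
Leg 2 (185°, 32.7 km): east 32.7 sin 185° = -2.85, north 32.7 cos 185° = -32.58
Leg 3 (N52°W, 16.2 km): east 16.2 sin 308° = -12.77, north 16.2 cos 308° = 9.97
Current position: (-21.10, -15.59). Target: (-1.8, 2.6). Remaining: Δeast = 19.30, Δnorth = 18.19.
Bearing = atan2(19.30, 18.19) mod 360° = 46.69°; distance = √((19.30)² + (18.19)²) = 26.517 km.

047°, 26.5 km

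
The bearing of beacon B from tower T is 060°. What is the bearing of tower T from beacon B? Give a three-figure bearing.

Back-bearing = 060° + 180° = 240°.

240°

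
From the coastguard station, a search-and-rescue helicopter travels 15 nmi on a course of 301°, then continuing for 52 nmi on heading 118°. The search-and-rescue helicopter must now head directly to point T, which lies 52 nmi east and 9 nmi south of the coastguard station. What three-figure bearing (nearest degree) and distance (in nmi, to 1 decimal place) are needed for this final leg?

068°, 20.4 nmi

Leg 1 (301°, 15 nmi): east 15 sin 301° = -12.86, north 15 cos 301° = 7.73
Leg 2 (118°, 52 nmi): east 52 sin 118° = 45.91, north 52 cos 118° = -24.41
Current position: (33.06, -16.69). Target: (52, -9). Remaining: Δeast = 18.94, Δnorth = 7.69.
Bearing = atan2(18.94, 7.69) mod 360° = 67.91°; distance = √((18.94)² + (7.69)²) = 20.444 nmi.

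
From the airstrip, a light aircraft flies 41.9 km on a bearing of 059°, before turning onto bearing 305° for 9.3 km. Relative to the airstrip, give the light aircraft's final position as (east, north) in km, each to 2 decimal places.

Leg 1 (059°, 41.9 km): east 41.9 sin 59° = 35.92, north 41.9 cos 59° = 21.58
Leg 2 (305°, 9.3 km): east 9.3 sin 305° = -7.62, north 9.3 cos 305° = 5.33
Summing: 28.30 km east, 26.91 km north → (28.30, 26.91).

(28.30, 26.91)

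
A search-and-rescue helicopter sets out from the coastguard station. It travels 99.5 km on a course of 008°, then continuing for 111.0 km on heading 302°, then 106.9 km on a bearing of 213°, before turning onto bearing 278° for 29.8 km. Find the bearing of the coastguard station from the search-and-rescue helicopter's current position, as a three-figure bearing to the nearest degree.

113°

Leg 1 (008°, 99.5 km): east 99.5 sin 8° = 13.85, north 99.5 cos 8° = 98.53
Leg 2 (302°, 111.0 km): east 111.0 sin 302° = -94.13, north 111.0 cos 302° = 58.82
Leg 3 (213°, 106.9 km): east 106.9 sin 213° = -58.22, north 106.9 cos 213° = -89.65
Leg 4 (278°, 29.8 km): east 29.8 sin 278° = -29.51, north 29.8 cos 278° = 4.15
Net displacement: -168.02 east, 71.85 north. Direction back to start is (168.02, -71.85): bearing = atan2(168.02, -71.85) mod 360° = 113.15° ≈ 113°.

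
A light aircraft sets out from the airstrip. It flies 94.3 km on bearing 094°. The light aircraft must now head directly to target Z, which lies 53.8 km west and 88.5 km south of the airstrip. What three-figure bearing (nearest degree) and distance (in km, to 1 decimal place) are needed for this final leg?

Leg 1 (094°, 94.3 km): east 94.3 sin 94° = 94.07, north 94.3 cos 94° = -6.58
Current position: (94.07, -6.58). Target: (-53.8, -88.5). Remaining: Δeast = -147.87, Δnorth = -81.92.
Bearing = atan2(-147.87, -81.92) mod 360° = 241.01°; distance = √((-147.87)² + (-81.92)²) = 169.047 km.

241°, 169.0 km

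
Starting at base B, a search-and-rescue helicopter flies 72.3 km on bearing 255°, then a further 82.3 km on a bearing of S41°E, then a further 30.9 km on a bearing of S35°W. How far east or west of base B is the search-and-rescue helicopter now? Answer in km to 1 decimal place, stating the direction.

33.6 km west

Leg 1 (255°, 72.3 km): east 72.3 sin 255° = -69.84, north 72.3 cos 255° = -18.71
Leg 2 (S41°E, 82.3 km): east 82.3 sin 139° = 53.99, north 82.3 cos 139° = -62.11
Leg 3 (S35°W, 30.9 km): east 30.9 sin 215° = -17.72, north 30.9 cos 215° = -25.31
Net east component: -33.57 km.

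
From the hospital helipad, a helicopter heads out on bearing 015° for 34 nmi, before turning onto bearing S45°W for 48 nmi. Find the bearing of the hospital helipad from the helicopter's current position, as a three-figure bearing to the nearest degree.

Leg 1 (015°, 34 nmi): east 34 sin 15° = 8.80, north 34 cos 15° = 32.84
Leg 2 (S45°W, 48 nmi): east 48 sin 225° = -33.94, north 48 cos 225° = -33.94
Net displacement: -25.14 east, -1.10 north. Direction back to start is (25.14, 1.10): bearing = atan2(25.14, 1.10) mod 360° = 87.50° ≈ 087°.

087°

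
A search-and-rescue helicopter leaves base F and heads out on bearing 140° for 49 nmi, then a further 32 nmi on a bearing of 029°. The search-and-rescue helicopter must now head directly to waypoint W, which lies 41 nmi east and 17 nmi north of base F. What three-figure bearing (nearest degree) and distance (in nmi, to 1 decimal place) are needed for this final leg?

Leg 1 (140°, 49 nmi): east 49 sin 140° = 31.50, north 49 cos 140° = -37.54
Leg 2 (029°, 32 nmi): east 32 sin 29° = 15.51, north 32 cos 29° = 27.99
Current position: (47.01, -9.55). Target: (41, 17). Remaining: Δeast = -6.01, Δnorth = 26.55.
Bearing = atan2(-6.01, 26.55) mod 360° = 347.24°; distance = √((-6.01)² + (26.55)²) = 27.220 nmi.

347°, 27.2 nmi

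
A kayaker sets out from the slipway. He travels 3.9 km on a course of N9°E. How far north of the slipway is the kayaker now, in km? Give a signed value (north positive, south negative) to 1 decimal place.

Leg 1 (N9°E, 3.9 km): east 3.9 sin 9° = 0.61, north 3.9 cos 9° = 3.85
Net north component: 3.85 km.

3.9 km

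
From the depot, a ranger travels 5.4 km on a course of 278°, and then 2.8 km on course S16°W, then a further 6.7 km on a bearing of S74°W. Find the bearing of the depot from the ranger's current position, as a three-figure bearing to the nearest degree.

073°

Leg 1 (278°, 5.4 km): east 5.4 sin 278° = -5.35, north 5.4 cos 278° = 0.75
Leg 2 (S16°W, 2.8 km): east 2.8 sin 196° = -0.77, north 2.8 cos 196° = -2.69
Leg 3 (S74°W, 6.7 km): east 6.7 sin 254° = -6.44, north 6.7 cos 254° = -1.85
Net displacement: -12.56 east, -3.79 north. Direction back to start is (12.56, 3.79): bearing = atan2(12.56, 3.79) mod 360° = 73.22° ≈ 073°.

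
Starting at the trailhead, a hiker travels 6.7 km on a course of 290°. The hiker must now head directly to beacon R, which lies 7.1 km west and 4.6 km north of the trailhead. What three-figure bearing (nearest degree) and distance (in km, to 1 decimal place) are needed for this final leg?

Leg 1 (290°, 6.7 km): east 6.7 sin 290° = -6.30, north 6.7 cos 290° = 2.29
Current position: (-6.30, 2.29). Target: (-7.1, 4.6). Remaining: Δeast = -0.80, Δnorth = 2.31.
Bearing = atan2(-0.80, 2.31) mod 360° = 340.80°; distance = √((-0.80)² + (2.31)²) = 2.444 km.

341°, 2.4 km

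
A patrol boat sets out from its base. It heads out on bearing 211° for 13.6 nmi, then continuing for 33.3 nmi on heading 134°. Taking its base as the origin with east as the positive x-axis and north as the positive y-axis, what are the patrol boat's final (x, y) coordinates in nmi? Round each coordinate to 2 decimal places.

(16.95, -34.79)

Leg 1 (211°, 13.6 nmi): east 13.6 sin 211° = -7.00, north 13.6 cos 211° = -11.66
Leg 2 (134°, 33.3 nmi): east 33.3 sin 134° = 23.95, north 33.3 cos 134° = -23.13
Summing: 16.95 nmi east, -34.79 nmi north → (16.95, -34.79).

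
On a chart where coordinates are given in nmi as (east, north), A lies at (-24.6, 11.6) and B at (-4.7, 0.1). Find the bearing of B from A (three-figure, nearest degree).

120°

Δeast = -4.7 − -24.6 = 19.90; Δnorth = 0.1 − 11.6 = -11.50.
Bearing = atan2(Δeast, Δnorth) mod 360° = 120.02° ≈ 120°.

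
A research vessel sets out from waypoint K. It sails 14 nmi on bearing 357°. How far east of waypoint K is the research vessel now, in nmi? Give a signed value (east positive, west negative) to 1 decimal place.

Leg 1 (357°, 14 nmi): east 14 sin 357° = -0.73, north 14 cos 357° = 13.98
Net east component: -0.73 nmi.

-0.7 nmi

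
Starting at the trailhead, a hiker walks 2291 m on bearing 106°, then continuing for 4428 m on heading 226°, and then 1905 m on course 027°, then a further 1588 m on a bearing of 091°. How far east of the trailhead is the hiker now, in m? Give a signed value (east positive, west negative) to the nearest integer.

1470 m

Leg 1 (106°, 2291 m): east 2291 sin 106° = 2202.25, north 2291 cos 106° = -631.49
Leg 2 (226°, 4428 m): east 4428 sin 226° = -3185.24, north 4428 cos 226° = -3075.95
Leg 3 (027°, 1905 m): east 1905 sin 27° = 864.85, north 1905 cos 27° = 1697.37
Leg 4 (091°, 1588 m): east 1588 sin 91° = 1587.76, north 1588 cos 91° = -27.71
Net east component: 1469.62 m.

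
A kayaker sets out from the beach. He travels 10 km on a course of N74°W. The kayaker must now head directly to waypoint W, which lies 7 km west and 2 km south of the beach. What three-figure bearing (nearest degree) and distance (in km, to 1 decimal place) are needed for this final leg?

151°, 5.4 km

Leg 1 (N74°W, 10 km): east 10 sin 286° = -9.61, north 10 cos 286° = 2.76
Current position: (-9.61, 2.76). Target: (-7, -2). Remaining: Δeast = 2.61, Δnorth = -4.76.
Bearing = atan2(2.61, -4.76) mod 360° = 151.22°; distance = √((2.61)² + (-4.76)²) = 5.427 km.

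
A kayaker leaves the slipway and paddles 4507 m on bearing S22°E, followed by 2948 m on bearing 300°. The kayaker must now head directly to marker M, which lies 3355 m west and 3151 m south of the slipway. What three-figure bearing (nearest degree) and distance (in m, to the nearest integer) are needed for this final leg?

Leg 1 (S22°E, 4507 m): east 4507 sin 158° = 1688.35, north 4507 cos 158° = -4178.82
Leg 2 (300°, 2948 m): east 2948 sin 300° = -2553.04, north 2948 cos 300° = 1474.00
Current position: (-864.69, -2704.82). Target: (-3355, -3151). Remaining: Δeast = -2490.31, Δnorth = -446.18.
Bearing = atan2(-2490.31, -446.18) mod 360° = 259.84°; distance = √((-2490.31)² + (-446.18)²) = 2529.964 m.

260°, 2530 m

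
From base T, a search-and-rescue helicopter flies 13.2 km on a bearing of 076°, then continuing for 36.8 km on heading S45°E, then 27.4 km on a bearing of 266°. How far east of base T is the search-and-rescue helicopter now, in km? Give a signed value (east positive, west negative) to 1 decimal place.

Leg 1 (076°, 13.2 km): east 13.2 sin 76° = 12.81, north 13.2 cos 76° = 3.19
Leg 2 (S45°E, 36.8 km): east 36.8 sin 135° = 26.02, north 36.8 cos 135° = -26.02
Leg 3 (266°, 27.4 km): east 27.4 sin 266° = -27.33, north 27.4 cos 266° = -1.91
Net east component: 11.50 km.

11.5 km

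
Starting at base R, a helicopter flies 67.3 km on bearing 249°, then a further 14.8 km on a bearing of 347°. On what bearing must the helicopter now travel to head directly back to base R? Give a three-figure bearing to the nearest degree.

Leg 1 (249°, 67.3 km): east 67.3 sin 249° = -62.83, north 67.3 cos 249° = -24.12
Leg 2 (347°, 14.8 km): east 14.8 sin 347° = -3.33, north 14.8 cos 347° = 14.42
Net displacement: -66.16 east, -9.70 north. Direction back to start is (66.16, 9.70): bearing = atan2(66.16, 9.70) mod 360° = 81.66° ≈ 082°.

082°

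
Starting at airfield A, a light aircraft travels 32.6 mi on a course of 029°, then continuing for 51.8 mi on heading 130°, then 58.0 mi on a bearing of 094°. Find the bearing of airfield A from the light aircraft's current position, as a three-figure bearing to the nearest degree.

Leg 1 (029°, 32.6 mi): east 32.6 sin 29° = 15.80, north 32.6 cos 29° = 28.51
Leg 2 (130°, 51.8 mi): east 51.8 sin 130° = 39.68, north 51.8 cos 130° = -33.30
Leg 3 (094°, 58.0 mi): east 58.0 sin 94° = 57.86, north 58.0 cos 94° = -4.05
Net displacement: 113.34 east, -8.83 north. Direction back to start is (-113.34, 8.83): bearing = atan2(-113.34, 8.83) mod 360° = 274.45° ≈ 274°.

274°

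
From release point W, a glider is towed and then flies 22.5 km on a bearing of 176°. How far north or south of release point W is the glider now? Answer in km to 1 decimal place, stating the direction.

22.4 km south

Leg 1 (176°, 22.5 km): east 22.5 sin 176° = 1.57, north 22.5 cos 176° = -22.45
Net north component: -22.45 km.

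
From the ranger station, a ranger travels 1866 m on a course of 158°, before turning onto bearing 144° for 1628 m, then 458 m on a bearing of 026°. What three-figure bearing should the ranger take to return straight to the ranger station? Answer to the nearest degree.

Leg 1 (158°, 1866 m): east 1866 sin 158° = 699.02, north 1866 cos 158° = -1730.13
Leg 2 (144°, 1628 m): east 1628 sin 144° = 956.91, north 1628 cos 144° = -1317.08
Leg 3 (026°, 458 m): east 458 sin 26° = 200.77, north 458 cos 26° = 411.65
Net displacement: 1856.70 east, -2635.56 north. Direction back to start is (-1856.70, 2635.56): bearing = atan2(-1856.70, 2635.56) mod 360° = 324.84° ≈ 325°.

325°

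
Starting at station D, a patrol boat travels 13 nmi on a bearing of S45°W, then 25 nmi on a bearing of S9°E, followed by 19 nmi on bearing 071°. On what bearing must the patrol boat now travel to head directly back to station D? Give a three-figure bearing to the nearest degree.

335°

Leg 1 (S45°W, 13 nmi): east 13 sin 225° = -9.19, north 13 cos 225° = -9.19
Leg 2 (S9°E, 25 nmi): east 25 sin 171° = 3.91, north 25 cos 171° = -24.69
Leg 3 (071°, 19 nmi): east 19 sin 71° = 17.96, north 19 cos 71° = 6.19
Net displacement: 12.68 east, -27.70 north. Direction back to start is (-12.68, 27.70): bearing = atan2(-12.68, 27.70) mod 360° = 335.40° ≈ 335°.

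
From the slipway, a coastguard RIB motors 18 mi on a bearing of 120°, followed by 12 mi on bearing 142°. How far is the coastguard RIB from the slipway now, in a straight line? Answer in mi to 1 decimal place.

Leg 1 (120°, 18 mi): east 18 sin 120° = 15.59, north 18 cos 120° = -9.00
Leg 2 (142°, 12 mi): east 12 sin 142° = 7.39, north 12 cos 142° = -9.46
Net: 22.98 east, -18.46 north. Distance = √((22.98)² + (-18.46)²) = 29.471 mi.

29.5 mi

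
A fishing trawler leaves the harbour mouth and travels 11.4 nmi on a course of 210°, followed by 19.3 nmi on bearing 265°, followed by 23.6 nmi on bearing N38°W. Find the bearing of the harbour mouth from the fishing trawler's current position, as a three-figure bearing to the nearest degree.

Leg 1 (210°, 11.4 nmi): east 11.4 sin 210° = -5.70, north 11.4 cos 210° = -9.87
Leg 2 (265°, 19.3 nmi): east 19.3 sin 265° = -19.23, north 19.3 cos 265° = -1.68
Leg 3 (N38°W, 23.6 nmi): east 23.6 sin 322° = -14.53, north 23.6 cos 322° = 18.60
Net displacement: -39.46 east, 7.04 north. Direction back to start is (39.46, -7.04): bearing = atan2(39.46, -7.04) mod 360° = 100.12° ≈ 100°.

100°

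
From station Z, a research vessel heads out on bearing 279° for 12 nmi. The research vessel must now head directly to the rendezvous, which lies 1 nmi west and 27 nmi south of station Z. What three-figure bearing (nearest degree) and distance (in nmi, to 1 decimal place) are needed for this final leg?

Leg 1 (279°, 12 nmi): east 12 sin 279° = -11.85, north 12 cos 279° = 1.88
Current position: (-11.85, 1.88). Target: (-1, -27). Remaining: Δeast = 10.85, Δnorth = -28.88.
Bearing = atan2(10.85, -28.88) mod 360° = 159.40°; distance = √((10.85)² + (-28.88)²) = 30.849 nmi.

159°, 30.8 nmi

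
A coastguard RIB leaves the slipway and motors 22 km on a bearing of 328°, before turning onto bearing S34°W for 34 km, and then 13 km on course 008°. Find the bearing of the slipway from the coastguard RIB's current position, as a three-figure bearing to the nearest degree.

Leg 1 (328°, 22 km): east 22 sin 328° = -11.66, north 22 cos 328° = 18.66
Leg 2 (S34°W, 34 km): east 34 sin 214° = -19.01, north 34 cos 214° = -28.19
Leg 3 (008°, 13 km): east 13 sin 8° = 1.81, north 13 cos 8° = 12.87
Net displacement: -28.86 east, 3.34 north. Direction back to start is (28.86, -3.34): bearing = atan2(28.86, -3.34) mod 360° = 96.61° ≈ 097°.

097°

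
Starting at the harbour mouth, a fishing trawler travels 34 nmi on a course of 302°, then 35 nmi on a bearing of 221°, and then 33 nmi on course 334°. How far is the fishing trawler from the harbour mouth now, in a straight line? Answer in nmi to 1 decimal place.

Leg 1 (302°, 34 nmi): east 34 sin 302° = -28.83, north 34 cos 302° = 18.02
Leg 2 (221°, 35 nmi): east 35 sin 221° = -22.96, north 35 cos 221° = -26.41
Leg 3 (334°, 33 nmi): east 33 sin 334° = -14.47, north 33 cos 334° = 29.66
Net: -66.26 east, 21.26 north. Distance = √((-66.26)² + (21.26)²) = 69.590 nmi.

69.6 nmi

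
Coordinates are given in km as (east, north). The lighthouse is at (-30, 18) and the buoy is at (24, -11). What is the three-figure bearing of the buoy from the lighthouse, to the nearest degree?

Δeast = 24 − -30 = 54.00; Δnorth = -11 − 18 = -29.00.
Bearing = atan2(Δeast, Δnorth) mod 360° = 118.24° ≈ 118°.

118°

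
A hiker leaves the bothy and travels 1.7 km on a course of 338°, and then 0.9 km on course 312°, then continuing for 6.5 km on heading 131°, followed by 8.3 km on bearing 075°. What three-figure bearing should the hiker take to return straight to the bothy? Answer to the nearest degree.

270°

Leg 1 (338°, 1.7 km): east 1.7 sin 338° = -0.64, north 1.7 cos 338° = 1.58
Leg 2 (312°, 0.9 km): east 0.9 sin 312° = -0.67, north 0.9 cos 312° = 0.60
Leg 3 (131°, 6.5 km): east 6.5 sin 131° = 4.91, north 6.5 cos 131° = -4.26
Leg 4 (075°, 8.3 km): east 8.3 sin 75° = 8.02, north 8.3 cos 75° = 2.15
Net displacement: 11.62 east, 0.06 north. Direction back to start is (-11.62, -0.06): bearing = atan2(-11.62, -0.06) mod 360° = 269.69° ≈ 270°.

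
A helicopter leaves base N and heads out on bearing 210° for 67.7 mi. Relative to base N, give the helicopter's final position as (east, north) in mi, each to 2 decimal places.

Leg 1 (210°, 67.7 mi): east 67.7 sin 210° = -33.85, north 67.7 cos 210° = -58.63
Summing: -33.85 mi east, -58.63 mi north → (-33.85, -58.63).

(-33.85, -58.63)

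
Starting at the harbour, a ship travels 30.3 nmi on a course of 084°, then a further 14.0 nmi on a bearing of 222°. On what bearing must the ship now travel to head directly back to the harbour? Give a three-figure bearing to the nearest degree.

Leg 1 (084°, 30.3 nmi): east 30.3 sin 84° = 30.13, north 30.3 cos 84° = 3.17
Leg 2 (222°, 14.0 nmi): east 14.0 sin 222° = -9.37, north 14.0 cos 222° = -10.40
Net displacement: 20.77 east, -7.24 north. Direction back to start is (-20.77, 7.24): bearing = atan2(-20.77, 7.24) mod 360° = 289.21° ≈ 289°.

289°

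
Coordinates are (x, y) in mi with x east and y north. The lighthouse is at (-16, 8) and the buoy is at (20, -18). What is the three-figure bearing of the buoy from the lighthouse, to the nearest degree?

126°

Δeast = 20 − -16 = 36.00; Δnorth = -18 − 8 = -26.00.
Bearing = atan2(Δeast, Δnorth) mod 360° = 125.84° ≈ 126°.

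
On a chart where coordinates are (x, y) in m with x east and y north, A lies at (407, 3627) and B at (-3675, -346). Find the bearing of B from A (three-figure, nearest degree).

Δeast = -3675 − 407 = -4082.00; Δnorth = -346 − 3627 = -3973.00.
Bearing = atan2(Δeast, Δnorth) mod 360° = 225.78° ≈ 226°.

226°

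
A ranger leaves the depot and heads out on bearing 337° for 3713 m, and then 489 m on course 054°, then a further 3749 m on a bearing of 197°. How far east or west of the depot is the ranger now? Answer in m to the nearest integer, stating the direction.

2151 m west

Leg 1 (337°, 3713 m): east 3713 sin 337° = -1450.78, north 3713 cos 337° = 3417.83
Leg 2 (054°, 489 m): east 489 sin 54° = 395.61, north 489 cos 54° = 287.43
Leg 3 (197°, 3749 m): east 3749 sin 197° = -1096.10, north 3749 cos 197° = -3585.19
Net east component: -2151.28 m.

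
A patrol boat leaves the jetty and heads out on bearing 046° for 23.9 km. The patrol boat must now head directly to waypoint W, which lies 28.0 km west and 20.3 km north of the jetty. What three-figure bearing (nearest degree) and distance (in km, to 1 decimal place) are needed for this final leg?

Leg 1 (046°, 23.9 km): east 23.9 sin 46° = 17.19, north 23.9 cos 46° = 16.60
Current position: (17.19, 16.60). Target: (-28.0, 20.3). Remaining: Δeast = -45.19, Δnorth = 3.70.
Bearing = atan2(-45.19, 3.70) mod 360° = 274.68°; distance = √((-45.19)² + (3.70)²) = 45.343 km.

275°, 45.3 km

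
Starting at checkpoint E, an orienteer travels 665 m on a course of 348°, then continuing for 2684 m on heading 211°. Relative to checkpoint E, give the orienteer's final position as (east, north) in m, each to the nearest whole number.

Leg 1 (348°, 665 m): east 665 sin 348° = -138.26, north 665 cos 348° = 650.47
Leg 2 (211°, 2684 m): east 2684 sin 211° = -1382.36, north 2684 cos 211° = -2300.64
Summing: -1520.62 m east, -1650.17 m north → (-1521, -1650).

(-1521, -1650)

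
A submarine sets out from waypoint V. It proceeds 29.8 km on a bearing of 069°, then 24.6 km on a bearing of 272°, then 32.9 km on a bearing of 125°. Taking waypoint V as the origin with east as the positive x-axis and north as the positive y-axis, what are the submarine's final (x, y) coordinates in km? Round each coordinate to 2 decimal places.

(30.19, -7.33)

Leg 1 (069°, 29.8 km): east 29.8 sin 69° = 27.82, north 29.8 cos 69° = 10.68
Leg 2 (272°, 24.6 km): east 24.6 sin 272° = -24.59, north 24.6 cos 272° = 0.86
Leg 3 (125°, 32.9 km): east 32.9 sin 125° = 26.95, north 32.9 cos 125° = -18.87
Summing: 30.19 km east, -7.33 km north → (30.19, -7.33).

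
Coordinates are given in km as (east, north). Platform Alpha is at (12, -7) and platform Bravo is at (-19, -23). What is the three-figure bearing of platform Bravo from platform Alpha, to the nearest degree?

Δeast = -19 − 12 = -31.00; Δnorth = -23 − -7 = -16.00.
Bearing = atan2(Δeast, Δnorth) mod 360° = 242.70° ≈ 243°.

243°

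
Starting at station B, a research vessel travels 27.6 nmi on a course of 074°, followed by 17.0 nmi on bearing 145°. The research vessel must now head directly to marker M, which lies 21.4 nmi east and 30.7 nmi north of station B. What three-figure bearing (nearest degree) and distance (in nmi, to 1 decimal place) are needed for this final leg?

Leg 1 (074°, 27.6 nmi): east 27.6 sin 74° = 26.53, north 27.6 cos 74° = 7.61
Leg 2 (145°, 17.0 nmi): east 17.0 sin 145° = 9.75, north 17.0 cos 145° = -13.93
Current position: (36.28, -6.32). Target: (21.4, 30.7). Remaining: Δeast = -14.88, Δnorth = 37.02.
Bearing = atan2(-14.88, 37.02) mod 360° = 338.10°; distance = √((-14.88)² + (37.02)²) = 39.897 nmi.

338°, 39.9 nmi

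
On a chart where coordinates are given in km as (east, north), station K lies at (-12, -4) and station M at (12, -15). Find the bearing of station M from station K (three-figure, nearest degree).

Δeast = 12 − -12 = 24.00; Δnorth = -15 − -4 = -11.00.
Bearing = atan2(Δeast, Δnorth) mod 360° = 114.62° ≈ 115°.

115°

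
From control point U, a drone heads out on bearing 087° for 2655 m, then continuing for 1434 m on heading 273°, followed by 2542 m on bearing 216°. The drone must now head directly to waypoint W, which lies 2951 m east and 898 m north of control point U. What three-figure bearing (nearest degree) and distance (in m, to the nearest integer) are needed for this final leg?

050°, 4233 m

Leg 1 (087°, 2655 m): east 2655 sin 87° = 2651.36, north 2655 cos 87° = 138.95
Leg 2 (273°, 1434 m): east 1434 sin 273° = -1432.03, north 1434 cos 273° = 75.05
Leg 3 (216°, 2542 m): east 2542 sin 216° = -1494.15, north 2542 cos 216° = -2056.52
Current position: (-274.82, -1842.52). Target: (2951, 898). Remaining: Δeast = 3225.82, Δnorth = 2740.52.
Bearing = atan2(3225.82, 2740.52) mod 360° = 49.65°; distance = √((3225.82)² + (2740.52)²) = 4232.775 m.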